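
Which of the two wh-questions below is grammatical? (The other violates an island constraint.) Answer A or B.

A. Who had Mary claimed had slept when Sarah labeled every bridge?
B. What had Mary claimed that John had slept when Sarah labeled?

In B, the wh-phrase is extracted from inside an adjunct island (introduced by "when"), which blocks movement.
In A, the extraction path crosses only that-complement boundaries, which are transparent.
So A is grammatical.

A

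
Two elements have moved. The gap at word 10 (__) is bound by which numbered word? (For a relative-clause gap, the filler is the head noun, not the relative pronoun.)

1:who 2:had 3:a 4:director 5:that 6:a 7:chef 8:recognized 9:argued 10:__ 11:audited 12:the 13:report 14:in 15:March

The marked gap is the subject of "audited".
Its filler is the fronted wh-phrase "who", at word 1.
(The other dependency links word 4 to a gap after word 8.)

1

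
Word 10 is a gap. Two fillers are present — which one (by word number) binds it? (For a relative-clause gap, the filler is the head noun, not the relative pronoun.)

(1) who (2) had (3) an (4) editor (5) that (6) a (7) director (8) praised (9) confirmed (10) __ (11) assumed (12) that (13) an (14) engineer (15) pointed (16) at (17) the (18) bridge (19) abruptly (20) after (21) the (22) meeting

The marked gap is the subject of "assumed".
Its filler is the fronted wh-phrase "who", at word 1.
(The other dependency links word 4 to a gap after word 8.)

1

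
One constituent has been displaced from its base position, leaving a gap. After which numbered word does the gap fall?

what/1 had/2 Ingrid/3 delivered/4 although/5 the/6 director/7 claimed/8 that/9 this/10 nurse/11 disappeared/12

The displaced element is "what" (word 1).
It functions as the direct object of "delivered", so the gap sits immediately after word 4 ("delivered").
Base order: Ingrid had delivered what although the director claimed that this nurse disappeared.

4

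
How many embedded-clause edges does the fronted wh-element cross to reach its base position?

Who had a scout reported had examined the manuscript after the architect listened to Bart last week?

1

"who" is extracted from the subject of "examined".
Boundaries crossed, outermost first: [Ø] — 1 in total.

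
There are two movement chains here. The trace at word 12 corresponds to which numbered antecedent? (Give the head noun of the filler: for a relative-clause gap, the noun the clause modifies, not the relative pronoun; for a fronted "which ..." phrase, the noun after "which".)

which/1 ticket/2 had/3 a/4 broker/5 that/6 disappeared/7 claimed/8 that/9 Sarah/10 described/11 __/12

2

The marked gap is the direct object of "described".
Its filler is the fronted wh-phrase "which ticket", at word 2.
(The other dependency links word 5 to a gap after word 6.)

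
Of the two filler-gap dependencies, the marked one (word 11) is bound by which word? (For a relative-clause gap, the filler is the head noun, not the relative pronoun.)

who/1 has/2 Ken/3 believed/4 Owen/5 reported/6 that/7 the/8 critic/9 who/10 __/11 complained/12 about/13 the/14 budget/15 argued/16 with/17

9

The marked gap is inside the relative clause, the subject of "complained".
Its filler is the head noun "critic" (via "who"), at word 9.
(The other dependency links word 1 to a gap after word 17.)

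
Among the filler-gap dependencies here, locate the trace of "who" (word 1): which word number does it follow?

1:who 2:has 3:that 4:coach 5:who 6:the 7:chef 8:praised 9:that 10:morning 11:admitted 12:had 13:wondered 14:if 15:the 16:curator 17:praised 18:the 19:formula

The displaced element is "who" (word 1).
It is linked across 1 clause boundary (Ø).
It functions as the subject of "wondered", so the gap sits immediately after word 11 ("admitted").
Base order: That coach who the chef praised that morning has admitted that who had wondered if the curator praised the formula.

11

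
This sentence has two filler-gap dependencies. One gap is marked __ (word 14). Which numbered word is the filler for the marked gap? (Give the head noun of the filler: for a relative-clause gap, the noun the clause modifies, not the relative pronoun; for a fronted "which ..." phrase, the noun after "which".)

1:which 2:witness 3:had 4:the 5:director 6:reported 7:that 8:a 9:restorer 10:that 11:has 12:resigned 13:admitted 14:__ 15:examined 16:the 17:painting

2

The marked gap is the subject of "examined".
Its filler is the fronted wh-phrase "which witness", at word 2.
(The other dependency links word 9 to a gap after word 10.)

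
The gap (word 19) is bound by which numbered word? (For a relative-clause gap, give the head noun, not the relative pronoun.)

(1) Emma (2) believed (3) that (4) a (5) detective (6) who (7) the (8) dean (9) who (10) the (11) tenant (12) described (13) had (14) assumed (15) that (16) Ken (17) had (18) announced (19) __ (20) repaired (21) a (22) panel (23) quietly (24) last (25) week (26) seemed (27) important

5

The gap at 19 is the subject of "repaired", inside a relative clause.
The relative pronoun is "who" (word 6); it is bound by the head noun immediately before it.
Its filler is the head noun "detective", at word 5.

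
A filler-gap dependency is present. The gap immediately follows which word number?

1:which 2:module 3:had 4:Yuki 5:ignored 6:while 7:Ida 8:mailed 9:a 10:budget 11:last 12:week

5

The displaced element is "which module" (word 2).
It functions as the direct object of "ignored", so the gap sits immediately after word 5 ("ignored").
Base order: Yuki had ignored which module while Ida mailed a budget last week.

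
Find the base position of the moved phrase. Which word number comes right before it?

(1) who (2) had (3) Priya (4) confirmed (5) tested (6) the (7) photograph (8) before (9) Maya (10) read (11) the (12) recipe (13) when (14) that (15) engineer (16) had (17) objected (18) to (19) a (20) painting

The displaced element is "who" (word 1).
It is linked across 1 clause boundary (Ø).
It functions as the subject of "tested", so the gap sits immediately after word 4 ("confirmed").
Base order: Priya had confirmed that who tested the photograph before Maya read the recipe when that engineer had objected to a painting.

4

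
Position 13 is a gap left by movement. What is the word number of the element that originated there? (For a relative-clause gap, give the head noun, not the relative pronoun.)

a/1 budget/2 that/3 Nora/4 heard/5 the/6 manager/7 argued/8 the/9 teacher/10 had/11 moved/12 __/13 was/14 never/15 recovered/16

The gap at 13 is the object of "moved", inside a relative clause.
The relative pronoun is "that" (word 3); it is bound by the head noun immediately before it.
Its filler is the head noun "budget", at word 2.

2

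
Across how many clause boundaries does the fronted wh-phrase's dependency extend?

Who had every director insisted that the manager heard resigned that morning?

2

"who" is extracted from the subject of "resigned".
Boundaries crossed, outermost first: [that], [Ø] — 2 in total.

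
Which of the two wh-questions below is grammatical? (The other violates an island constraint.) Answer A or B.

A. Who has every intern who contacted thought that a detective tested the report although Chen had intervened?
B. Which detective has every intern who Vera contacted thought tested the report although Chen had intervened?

In A, the wh-phrase is extracted from inside a complex-NP island (relative clause) (introduced by "who"), which blocks movement.
In B, the extraction path crosses only that-complement boundaries, which are transparent.
So B is grammatical.

B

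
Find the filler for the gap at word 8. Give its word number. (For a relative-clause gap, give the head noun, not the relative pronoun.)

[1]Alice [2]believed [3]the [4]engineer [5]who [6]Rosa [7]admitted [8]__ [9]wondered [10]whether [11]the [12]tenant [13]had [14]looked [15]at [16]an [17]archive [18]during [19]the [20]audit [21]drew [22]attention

The gap at 8 is the subject of "wondered", inside a relative clause.
The relative pronoun is "who" (word 5); it is bound by the head noun immediately before it.
Its filler is the head noun "engineer", at word 4.

4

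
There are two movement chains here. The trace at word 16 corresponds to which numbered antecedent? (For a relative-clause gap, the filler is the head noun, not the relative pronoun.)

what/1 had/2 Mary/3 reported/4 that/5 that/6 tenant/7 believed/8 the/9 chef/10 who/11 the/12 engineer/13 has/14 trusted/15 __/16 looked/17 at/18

The marked gap is inside the relative clause, the direct object of "trusted".
Its filler is the head noun "chef" (via "who"), at word 10.
(The other dependency links word 1 to a gap after word 18.)

10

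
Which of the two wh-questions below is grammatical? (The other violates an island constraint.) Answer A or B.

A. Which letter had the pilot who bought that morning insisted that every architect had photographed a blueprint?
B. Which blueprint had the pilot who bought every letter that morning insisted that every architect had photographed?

In A, the wh-phrase is extracted from inside a complex-NP island (relative clause) (introduced by "who"), which blocks movement.
In B, the extraction path crosses only that-complement boundaries, which are transparent.
So B is grammatical.

B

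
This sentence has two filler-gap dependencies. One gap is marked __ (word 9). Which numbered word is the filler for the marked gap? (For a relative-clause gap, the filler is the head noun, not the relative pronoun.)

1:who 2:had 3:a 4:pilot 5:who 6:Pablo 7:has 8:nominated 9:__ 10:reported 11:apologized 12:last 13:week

4

The marked gap is inside the relative clause, the direct object of "nominated".
Its filler is the head noun "pilot" (via "who"), at word 4.
(The other dependency links word 1 to a gap after word 10.)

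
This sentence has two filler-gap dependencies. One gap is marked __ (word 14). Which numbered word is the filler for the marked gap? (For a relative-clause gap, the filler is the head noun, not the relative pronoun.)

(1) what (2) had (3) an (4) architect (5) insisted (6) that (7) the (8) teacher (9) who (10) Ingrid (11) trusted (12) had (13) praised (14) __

1

The marked gap is the direct object of "praised".
Its filler is the fronted wh-phrase "what", at word 1.
(The other dependency links word 8 to a gap after word 11.)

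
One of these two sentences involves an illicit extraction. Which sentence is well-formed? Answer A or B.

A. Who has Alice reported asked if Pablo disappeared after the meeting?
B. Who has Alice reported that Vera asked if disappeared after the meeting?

In B, the wh-phrase is extracted from inside a wh-island (introduced by "if"), which blocks movement.
In A, the extraction path crosses only that-complement boundaries, which are transparent.
So A is grammatical.

A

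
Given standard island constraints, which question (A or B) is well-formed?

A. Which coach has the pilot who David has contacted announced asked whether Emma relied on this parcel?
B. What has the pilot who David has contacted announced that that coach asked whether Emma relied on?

In B, the wh-phrase is extracted from inside a wh-island (introduced by "whether"), which blocks movement.
In A, the extraction path crosses only that-complement boundaries, which are transparent.
So A is grammatical.

A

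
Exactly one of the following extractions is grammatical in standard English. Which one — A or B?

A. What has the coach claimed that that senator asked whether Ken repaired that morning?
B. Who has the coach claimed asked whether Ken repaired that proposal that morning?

B

In A, the wh-phrase is extracted from inside a wh-island (introduced by "whether"), which blocks movement.
In B, the extraction path crosses only that-complement boundaries, which are transparent.
So B is grammatical.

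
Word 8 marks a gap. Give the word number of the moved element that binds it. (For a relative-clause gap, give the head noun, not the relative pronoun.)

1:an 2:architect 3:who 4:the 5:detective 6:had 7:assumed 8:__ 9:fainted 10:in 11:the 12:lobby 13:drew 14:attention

2

The gap at 8 is the subject of "fainted", inside a relative clause.
The relative pronoun is "who" (word 3); it is bound by the head noun immediately before it.
Its filler is the head noun "architect", at word 2.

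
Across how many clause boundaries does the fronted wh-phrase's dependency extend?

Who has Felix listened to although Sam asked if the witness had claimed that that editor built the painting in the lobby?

0

"who" originates inside the matrix clause — no clause boundary is crossed.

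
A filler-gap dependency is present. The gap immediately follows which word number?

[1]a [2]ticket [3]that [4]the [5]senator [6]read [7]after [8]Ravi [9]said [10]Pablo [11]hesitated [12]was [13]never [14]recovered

6

The displaced element is "a ticket" (word 2).
It functions as the direct object of "read", so the gap sits immediately after word 6 ("read").
Base order: The senator read a ticket after Ravi said Pablo hesitated.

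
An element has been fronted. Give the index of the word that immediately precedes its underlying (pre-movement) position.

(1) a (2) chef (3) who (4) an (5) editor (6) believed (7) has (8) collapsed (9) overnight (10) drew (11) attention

6

The displaced element is "a chef" (word 2).
It is linked across 1 clause boundary (Ø).
It functions as the subject of "collapsed", so the gap sits immediately after word 6 ("believed").
Base order: An editor believed a chef has collapsed overnight.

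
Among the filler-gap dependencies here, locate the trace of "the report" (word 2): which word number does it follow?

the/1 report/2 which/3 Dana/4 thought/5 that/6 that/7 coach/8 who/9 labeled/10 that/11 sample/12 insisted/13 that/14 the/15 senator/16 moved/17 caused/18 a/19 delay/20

17

The displaced element is "the report" (word 2).
It is linked across 2 clause boundaries (that → that).
It functions as the direct object of "moved", so the gap sits immediately after word 17 ("moved").
Base order: Dana thought that that coach who labeled that sample insisted that the senator moved the report.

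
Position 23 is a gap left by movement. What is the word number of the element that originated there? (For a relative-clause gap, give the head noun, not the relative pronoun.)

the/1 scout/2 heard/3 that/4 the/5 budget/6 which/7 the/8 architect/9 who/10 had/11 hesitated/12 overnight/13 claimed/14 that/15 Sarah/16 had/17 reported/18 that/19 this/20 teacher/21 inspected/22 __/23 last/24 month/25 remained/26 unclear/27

The gap at 23 is the object of "inspected", inside a relative clause.
The relative pronoun is "which" (word 7); it is bound by the head noun immediately before it.
Its filler is the head noun "budget", at word 6.

6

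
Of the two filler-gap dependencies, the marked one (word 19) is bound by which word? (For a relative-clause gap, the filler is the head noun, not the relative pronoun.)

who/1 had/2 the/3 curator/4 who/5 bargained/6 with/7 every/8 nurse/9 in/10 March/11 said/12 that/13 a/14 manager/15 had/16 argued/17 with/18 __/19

1

The marked gap is the object of the preposition "with" of "argued".
Its filler is the fronted wh-phrase "who", at word 1.
(The other dependency links word 4 to a gap after word 5.)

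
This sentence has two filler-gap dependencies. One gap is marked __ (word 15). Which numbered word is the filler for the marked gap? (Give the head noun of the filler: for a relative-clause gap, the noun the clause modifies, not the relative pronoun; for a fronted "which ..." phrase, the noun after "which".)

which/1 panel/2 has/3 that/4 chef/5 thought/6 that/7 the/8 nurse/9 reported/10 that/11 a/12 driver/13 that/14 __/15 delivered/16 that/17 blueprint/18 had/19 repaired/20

The marked gap is inside the relative clause, the subject of "delivered".
Its filler is the head noun "driver" (via "that"), at word 13.
(The other dependency links word 2 to a gap after word 20.)

13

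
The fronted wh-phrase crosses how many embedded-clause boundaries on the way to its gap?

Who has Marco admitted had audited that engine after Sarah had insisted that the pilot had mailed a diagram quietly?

1

"who" is extracted from the subject of "audited".
Boundaries crossed, outermost first: [Ø] — 1 in total.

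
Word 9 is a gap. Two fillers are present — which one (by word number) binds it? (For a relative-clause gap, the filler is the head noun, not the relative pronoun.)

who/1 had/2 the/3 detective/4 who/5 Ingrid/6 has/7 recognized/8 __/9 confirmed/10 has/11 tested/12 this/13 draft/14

The marked gap is inside the relative clause, the direct object of "recognized".
Its filler is the head noun "detective" (via "who"), at word 4.
(The other dependency links word 1 to a gap after word 10.)

4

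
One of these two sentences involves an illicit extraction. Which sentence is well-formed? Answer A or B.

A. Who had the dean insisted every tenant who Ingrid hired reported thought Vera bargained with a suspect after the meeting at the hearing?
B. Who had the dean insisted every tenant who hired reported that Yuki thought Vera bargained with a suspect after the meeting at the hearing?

A

In B, the wh-phrase is extracted from inside a complex-NP island (relative clause) (introduced by "who"), which blocks movement.
In A, the extraction path crosses only that-complement boundaries, which are transparent.
So A is grammatical.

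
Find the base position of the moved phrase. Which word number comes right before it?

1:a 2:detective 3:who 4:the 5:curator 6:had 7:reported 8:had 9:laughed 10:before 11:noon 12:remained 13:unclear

7

The displaced element is "a detective" (word 2).
It is linked across 1 clause boundary (Ø).
It functions as the subject of "laughed", so the gap sits immediately after word 7 ("reported").
Base order: The curator had reported that a detective had laughed before noon.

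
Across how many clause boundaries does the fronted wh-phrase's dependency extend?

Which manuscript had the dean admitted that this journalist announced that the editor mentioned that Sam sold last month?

3

"which manuscript" is extracted from the object of "sold".
Boundaries crossed, outermost first: [that], [that], [that] — 3 in total.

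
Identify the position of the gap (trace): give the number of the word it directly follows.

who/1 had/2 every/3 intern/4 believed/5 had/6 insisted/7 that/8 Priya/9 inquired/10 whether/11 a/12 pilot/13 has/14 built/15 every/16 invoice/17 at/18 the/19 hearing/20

5

The displaced element is "who" (word 1).
It is linked across 1 clause boundary (Ø).
It functions as the subject of "insisted", so the gap sits immediately after word 5 ("believed").
Base order: Every intern had believed who had insisted that Priya inquired whether a pilot has built every invoice at the hearing.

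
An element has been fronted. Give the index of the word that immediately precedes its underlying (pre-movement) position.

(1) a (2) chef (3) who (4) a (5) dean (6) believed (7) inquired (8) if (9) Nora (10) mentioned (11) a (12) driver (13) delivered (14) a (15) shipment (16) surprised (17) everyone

The displaced element is "a chef" (word 2).
It is linked across 1 clause boundary (Ø).
It functions as the subject of "inquired", so the gap sits immediately after word 6 ("believed").
Base order: A dean believed a chef inquired if Nora mentioned a driver delivered a shipment.

6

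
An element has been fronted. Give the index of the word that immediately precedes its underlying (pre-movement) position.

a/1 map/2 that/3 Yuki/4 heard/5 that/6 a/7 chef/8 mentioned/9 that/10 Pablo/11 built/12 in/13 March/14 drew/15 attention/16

The displaced element is "a map" (word 2).
It is linked across 2 clause boundaries (that → that).
It functions as the direct object of "built", so the gap sits immediately after word 12 ("built").
Base order: Yuki heard that a chef mentioned that Pablo built a map in March.

12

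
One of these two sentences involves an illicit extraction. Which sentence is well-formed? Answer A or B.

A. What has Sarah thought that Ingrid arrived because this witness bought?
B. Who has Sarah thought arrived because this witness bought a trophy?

In A, the wh-phrase is extracted from inside an adjunct island (introduced by "because"), which blocks movement.
In B, the extraction path crosses only that-complement boundaries, which are transparent.
So B is grammatical.

B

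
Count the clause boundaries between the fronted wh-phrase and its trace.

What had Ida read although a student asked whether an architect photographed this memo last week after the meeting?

"what" originates inside the matrix clause — no clause boundary is crossed.

0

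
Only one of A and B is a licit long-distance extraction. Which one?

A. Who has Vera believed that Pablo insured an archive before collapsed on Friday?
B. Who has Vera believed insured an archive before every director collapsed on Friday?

B

In A, the wh-phrase is extracted from inside an adjunct island (introduced by "before"), which blocks movement.
In B, the extraction path crosses only that-complement boundaries, which are transparent.
So B is grammatical.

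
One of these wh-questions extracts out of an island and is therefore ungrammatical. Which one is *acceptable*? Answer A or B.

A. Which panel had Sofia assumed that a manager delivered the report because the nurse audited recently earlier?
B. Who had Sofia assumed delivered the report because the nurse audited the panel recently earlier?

In A, the wh-phrase is extracted from inside an adjunct island (introduced by "because"), which blocks movement.
In B, the extraction path crosses only that-complement boundaries, which are transparent.
So B is grammatical.

B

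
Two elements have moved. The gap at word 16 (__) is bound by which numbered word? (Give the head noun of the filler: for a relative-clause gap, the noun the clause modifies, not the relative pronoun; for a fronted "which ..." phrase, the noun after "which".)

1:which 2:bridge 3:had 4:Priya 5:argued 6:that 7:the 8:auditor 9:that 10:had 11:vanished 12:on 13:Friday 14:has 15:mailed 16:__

The marked gap is the direct object of "mailed".
Its filler is the fronted wh-phrase "which bridge", at word 2.
(The other dependency links word 8 to a gap after word 9.)

2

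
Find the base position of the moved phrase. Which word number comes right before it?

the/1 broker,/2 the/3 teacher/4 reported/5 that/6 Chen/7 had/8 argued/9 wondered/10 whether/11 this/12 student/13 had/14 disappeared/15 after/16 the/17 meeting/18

9

The displaced element is "the broker" (word 2).
It is linked across 2 clause boundaries (that → Ø).
It functions as the subject of "wondered", so the gap sits immediately after word 9 ("argued").
Base order: The teacher reported that Chen had argued that the broker wondered whether this student had disappeared after the meeting.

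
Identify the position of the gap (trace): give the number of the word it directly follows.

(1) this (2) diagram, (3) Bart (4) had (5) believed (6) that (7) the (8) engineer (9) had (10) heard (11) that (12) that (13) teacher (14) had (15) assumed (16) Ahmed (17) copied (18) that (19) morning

17

The displaced element is "this diagram" (word 2).
It is linked across 3 clause boundaries (that → that → Ø).
It functions as the direct object of "copied", so the gap sits immediately after word 17 ("copied").
Base order: Bart had believed that the engineer had heard that that teacher had assumed Ahmed copied this diagram that morning.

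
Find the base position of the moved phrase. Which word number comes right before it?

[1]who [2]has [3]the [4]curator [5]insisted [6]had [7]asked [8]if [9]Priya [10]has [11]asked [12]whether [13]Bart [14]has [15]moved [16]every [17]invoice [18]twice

5

The displaced element is "who" (word 1).
It is linked across 1 clause boundary (Ø).
It functions as the subject of "asked", so the gap sits immediately after word 5 ("insisted").
Base order: The curator has insisted who had asked if Priya has asked whether Bart has moved every invoice twice.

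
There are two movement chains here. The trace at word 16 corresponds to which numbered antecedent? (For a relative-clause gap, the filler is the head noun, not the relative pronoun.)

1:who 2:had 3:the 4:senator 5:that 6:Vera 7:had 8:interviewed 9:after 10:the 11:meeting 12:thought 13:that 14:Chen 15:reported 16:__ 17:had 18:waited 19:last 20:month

1

The marked gap is the subject of "waited".
Its filler is the fronted wh-phrase "who", at word 1.
(The other dependency links word 4 to a gap after word 8.)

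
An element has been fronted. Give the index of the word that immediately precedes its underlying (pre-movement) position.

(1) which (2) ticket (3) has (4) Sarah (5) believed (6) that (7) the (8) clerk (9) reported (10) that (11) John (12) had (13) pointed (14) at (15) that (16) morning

The displaced element is "which ticket" (word 2).
It is linked across 2 clause boundaries (that → that).
It functions as the object of the preposition "at" of "pointed", so the gap sits immediately after word 14 ("at").
Base order: Sarah has believed that the clerk reported that John had pointed at which ticket that morning.

14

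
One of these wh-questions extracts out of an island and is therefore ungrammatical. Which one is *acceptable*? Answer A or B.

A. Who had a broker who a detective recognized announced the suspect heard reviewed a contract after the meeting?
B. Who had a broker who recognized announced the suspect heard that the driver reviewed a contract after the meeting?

A

In B, the wh-phrase is extracted from inside a complex-NP island (relative clause) (introduced by "who"), which blocks movement.
In A, the extraction path crosses only that-complement boundaries, which are transparent.
So A is grammatical.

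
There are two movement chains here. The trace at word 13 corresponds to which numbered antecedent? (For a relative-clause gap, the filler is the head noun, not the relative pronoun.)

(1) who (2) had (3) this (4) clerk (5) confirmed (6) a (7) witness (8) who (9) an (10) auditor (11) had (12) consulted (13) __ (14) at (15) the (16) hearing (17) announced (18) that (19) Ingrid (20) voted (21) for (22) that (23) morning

7

The marked gap is inside the relative clause, the direct object of "consulted".
Its filler is the head noun "witness" (via "who"), at word 7.
(The other dependency links word 1 to a gap after word 21.)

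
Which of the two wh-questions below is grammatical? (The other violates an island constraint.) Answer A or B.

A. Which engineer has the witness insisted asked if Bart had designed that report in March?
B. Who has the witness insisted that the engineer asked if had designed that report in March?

In B, the wh-phrase is extracted from inside a wh-island (introduced by "if"), which blocks movement.
In A, the extraction path crosses only that-complement boundaries, which are transparent.
So A is grammatical.

A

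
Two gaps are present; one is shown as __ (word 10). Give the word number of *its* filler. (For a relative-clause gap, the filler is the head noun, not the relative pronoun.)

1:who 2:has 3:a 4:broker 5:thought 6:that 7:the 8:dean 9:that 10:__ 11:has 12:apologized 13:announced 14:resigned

The marked gap is inside the relative clause, the subject of "apologized".
Its filler is the head noun "dean" (via "that"), at word 8.
(The other dependency links word 1 to a gap after word 13.)

8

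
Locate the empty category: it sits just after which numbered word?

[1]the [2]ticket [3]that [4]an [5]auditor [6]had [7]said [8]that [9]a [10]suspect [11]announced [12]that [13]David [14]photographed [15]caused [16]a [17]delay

The displaced element is "the ticket" (word 2).
It is linked across 2 clause boundaries (that → that).
It functions as the direct object of "photographed", so the gap sits immediately after word 14 ("photographed").
Base order: An auditor had said that a suspect announced that David photographed the ticket.

14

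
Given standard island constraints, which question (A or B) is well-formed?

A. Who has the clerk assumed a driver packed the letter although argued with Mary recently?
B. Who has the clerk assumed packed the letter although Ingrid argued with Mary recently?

B

In A, the wh-phrase is extracted from inside an adjunct island (introduced by "although"), which blocks movement.
In B, the extraction path crosses only that-complement boundaries, which are transparent.
So B is grammatical.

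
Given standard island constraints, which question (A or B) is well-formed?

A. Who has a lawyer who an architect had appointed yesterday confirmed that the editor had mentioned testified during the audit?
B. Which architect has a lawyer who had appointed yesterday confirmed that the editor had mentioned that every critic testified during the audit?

In B, the wh-phrase is extracted from inside a complex-NP island (relative clause) (introduced by "who"), which blocks movement.
In A, the extraction path crosses only that-complement boundaries, which are transparent.
So A is grammatical.

A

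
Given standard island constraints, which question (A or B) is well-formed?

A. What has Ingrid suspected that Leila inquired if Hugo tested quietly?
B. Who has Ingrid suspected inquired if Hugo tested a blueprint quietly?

B

In A, the wh-phrase is extracted from inside a wh-island (introduced by "if"), which blocks movement.
In B, the extraction path crosses only that-complement boundaries, which are transparent.
So B is grammatical.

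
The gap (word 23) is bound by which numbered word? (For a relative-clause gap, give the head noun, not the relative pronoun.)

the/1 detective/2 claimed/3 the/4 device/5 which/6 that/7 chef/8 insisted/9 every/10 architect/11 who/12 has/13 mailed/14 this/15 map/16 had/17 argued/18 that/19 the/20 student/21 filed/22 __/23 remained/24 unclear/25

5

The gap at 23 is the object of "filed", inside a relative clause.
The relative pronoun is "which" (word 6); it is bound by the head noun immediately before it.
Its filler is the head noun "device", at word 5.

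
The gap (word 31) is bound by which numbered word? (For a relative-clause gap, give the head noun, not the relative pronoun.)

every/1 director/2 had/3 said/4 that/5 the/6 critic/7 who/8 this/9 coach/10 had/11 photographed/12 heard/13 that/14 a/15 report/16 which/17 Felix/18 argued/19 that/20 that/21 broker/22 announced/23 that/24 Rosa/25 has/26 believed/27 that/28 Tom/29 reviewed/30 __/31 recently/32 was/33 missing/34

The gap at 31 is the object of "reviewed", inside a relative clause.
The relative pronoun is "which" (word 17); it is bound by the head noun immediately before it.
Its filler is the head noun "report", at word 16.

16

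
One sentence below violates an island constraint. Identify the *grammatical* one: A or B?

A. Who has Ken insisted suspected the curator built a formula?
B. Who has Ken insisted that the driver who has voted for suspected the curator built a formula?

In B, the wh-phrase is extracted from inside a complex-NP island (relative clause) (introduced by "who"), which blocks movement.
In A, the extraction path crosses only that-complement boundaries, which are transparent.
So A is grammatical.

A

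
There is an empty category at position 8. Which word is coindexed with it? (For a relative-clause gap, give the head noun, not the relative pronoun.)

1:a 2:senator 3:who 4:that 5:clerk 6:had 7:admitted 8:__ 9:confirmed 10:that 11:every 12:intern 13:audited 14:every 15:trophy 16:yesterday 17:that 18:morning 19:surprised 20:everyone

2

The gap at 8 is the subject of "confirmed", inside a relative clause.
The relative pronoun is "who" (word 3); it is bound by the head noun immediately before it.
Its filler is the head noun "senator", at word 2.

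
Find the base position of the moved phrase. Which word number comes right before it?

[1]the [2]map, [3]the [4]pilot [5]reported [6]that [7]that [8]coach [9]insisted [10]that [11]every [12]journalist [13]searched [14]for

The displaced element is "the map" (word 2).
It is linked across 2 clause boundaries (that → that).
It functions as the object of the preposition "for" of "searched", so the gap sits immediately after word 14 ("for").
Base order: The pilot reported that that coach insisted that every journalist searched for the map.

14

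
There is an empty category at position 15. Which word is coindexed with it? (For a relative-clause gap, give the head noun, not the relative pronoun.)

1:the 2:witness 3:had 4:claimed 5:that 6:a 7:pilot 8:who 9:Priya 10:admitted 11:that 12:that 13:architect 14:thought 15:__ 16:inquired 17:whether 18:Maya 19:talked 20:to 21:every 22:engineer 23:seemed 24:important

7

The gap at 15 is the subject of "inquired", inside a relative clause.
The relative pronoun is "who" (word 8); it is bound by the head noun immediately before it.
Its filler is the head noun "pilot", at word 7.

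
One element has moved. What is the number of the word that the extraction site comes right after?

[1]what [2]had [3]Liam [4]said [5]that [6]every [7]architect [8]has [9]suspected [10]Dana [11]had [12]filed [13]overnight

12

The displaced element is "what" (word 1).
It is linked across 2 clause boundaries (that → Ø).
It functions as the direct object of "filed", so the gap sits immediately after word 12 ("filed").
Base order: Liam had said that every architect has suspected Dana had filed what overnight.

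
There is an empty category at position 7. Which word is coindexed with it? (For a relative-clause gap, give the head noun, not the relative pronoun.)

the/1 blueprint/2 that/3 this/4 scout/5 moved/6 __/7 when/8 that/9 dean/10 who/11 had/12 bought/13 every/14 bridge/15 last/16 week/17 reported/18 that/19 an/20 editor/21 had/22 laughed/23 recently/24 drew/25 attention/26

2

The gap at 7 is the object of "moved", inside a relative clause.
The relative pronoun is "that" (word 3); it is bound by the head noun immediately before it.
Its filler is the head noun "blueprint", at word 2.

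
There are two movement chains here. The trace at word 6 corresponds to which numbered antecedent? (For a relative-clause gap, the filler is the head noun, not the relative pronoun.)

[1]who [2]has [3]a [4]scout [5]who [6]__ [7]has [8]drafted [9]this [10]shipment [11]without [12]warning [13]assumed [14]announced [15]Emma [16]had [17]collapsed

4

The marked gap is inside the relative clause, the subject of "drafted".
Its filler is the head noun "scout" (via "who"), at word 4.
(The other dependency links word 1 to a gap after word 13.)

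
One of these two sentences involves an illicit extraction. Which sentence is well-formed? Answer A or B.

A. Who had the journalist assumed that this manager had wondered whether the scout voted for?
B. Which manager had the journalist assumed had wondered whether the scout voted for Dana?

B

In A, the wh-phrase is extracted from inside a wh-island (introduced by "whether"), which blocks movement.
In B, the extraction path crosses only that-complement boundaries, which are transparent.
So B is grammatical.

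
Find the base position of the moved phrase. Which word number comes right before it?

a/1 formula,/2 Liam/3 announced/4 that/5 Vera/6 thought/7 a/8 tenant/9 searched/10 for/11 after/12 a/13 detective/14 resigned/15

The displaced element is "a formula" (word 2).
It is linked across 2 clause boundaries (that → Ø).
It functions as the object of the preposition "for" of "searched", so the gap sits immediately after word 11 ("for").
Base order: Liam announced that Vera thought a tenant searched for a formula after a detective resigned.

11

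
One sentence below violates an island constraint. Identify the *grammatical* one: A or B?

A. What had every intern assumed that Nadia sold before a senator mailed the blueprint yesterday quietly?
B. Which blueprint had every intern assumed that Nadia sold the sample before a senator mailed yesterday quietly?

A

In B, the wh-phrase is extracted from inside an adjunct island (introduced by "before"), which blocks movement.
In A, the extraction path crosses only that-complement boundaries, which are transparent.
So A is grammatical.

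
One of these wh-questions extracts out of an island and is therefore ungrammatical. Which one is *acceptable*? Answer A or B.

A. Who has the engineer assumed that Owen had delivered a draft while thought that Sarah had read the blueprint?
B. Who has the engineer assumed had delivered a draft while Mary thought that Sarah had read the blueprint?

B

In A, the wh-phrase is extracted from inside an adjunct island (introduced by "while"), which blocks movement.
In B, the extraction path crosses only that-complement boundaries, which are transparent.
So B is grammatical.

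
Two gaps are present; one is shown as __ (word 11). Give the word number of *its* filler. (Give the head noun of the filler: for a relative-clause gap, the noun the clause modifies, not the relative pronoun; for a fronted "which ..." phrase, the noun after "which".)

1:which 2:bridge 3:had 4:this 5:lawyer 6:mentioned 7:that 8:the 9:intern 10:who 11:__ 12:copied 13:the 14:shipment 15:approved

9

The marked gap is inside the relative clause, the subject of "copied".
Its filler is the head noun "intern" (via "who"), at word 9.
(The other dependency links word 2 to a gap after word 15.)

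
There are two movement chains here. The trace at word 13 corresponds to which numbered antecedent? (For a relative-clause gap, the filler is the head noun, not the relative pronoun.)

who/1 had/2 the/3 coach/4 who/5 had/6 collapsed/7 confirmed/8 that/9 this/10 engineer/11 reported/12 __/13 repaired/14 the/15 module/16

The marked gap is the subject of "repaired".
Its filler is the fronted wh-phrase "who", at word 1.
(The other dependency links word 4 to a gap after word 5.)

1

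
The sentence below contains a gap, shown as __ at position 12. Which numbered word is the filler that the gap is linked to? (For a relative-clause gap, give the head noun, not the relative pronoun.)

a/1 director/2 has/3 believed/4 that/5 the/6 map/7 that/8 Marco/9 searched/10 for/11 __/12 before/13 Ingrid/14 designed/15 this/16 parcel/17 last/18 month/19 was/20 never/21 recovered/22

7

The gap at 12 is the prepositional object of "searched", inside a relative clause.
The relative pronoun is "that" (word 8); it is bound by the head noun immediately before it.
Its filler is the head noun "map", at word 7.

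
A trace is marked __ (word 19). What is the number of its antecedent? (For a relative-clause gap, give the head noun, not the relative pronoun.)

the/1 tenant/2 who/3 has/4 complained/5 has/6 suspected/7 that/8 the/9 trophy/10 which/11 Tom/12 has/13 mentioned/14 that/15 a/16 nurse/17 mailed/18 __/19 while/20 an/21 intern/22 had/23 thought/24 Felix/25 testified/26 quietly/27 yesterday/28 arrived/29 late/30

The gap at 19 is the object of "mailed", inside a relative clause.
The relative pronoun is "which" (word 11); it is bound by the head noun immediately before it.
Its filler is the head noun "trophy", at word 10.

10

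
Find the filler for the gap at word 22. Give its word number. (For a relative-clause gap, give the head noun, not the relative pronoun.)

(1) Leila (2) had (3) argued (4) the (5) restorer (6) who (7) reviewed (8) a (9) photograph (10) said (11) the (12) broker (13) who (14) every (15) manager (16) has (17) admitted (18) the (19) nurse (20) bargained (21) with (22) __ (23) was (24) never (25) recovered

12

The gap at 22 is the prepositional object of "bargained", inside a relative clause.
The relative pronoun is "who" (word 13); it is bound by the head noun immediately before it.
Its filler is the head noun "broker", at word 12.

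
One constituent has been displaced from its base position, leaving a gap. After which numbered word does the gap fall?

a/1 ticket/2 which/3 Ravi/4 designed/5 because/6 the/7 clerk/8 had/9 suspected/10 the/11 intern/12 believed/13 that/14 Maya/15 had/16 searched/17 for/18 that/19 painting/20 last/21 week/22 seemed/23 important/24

The displaced element is "a ticket" (word 2).
It functions as the direct object of "designed", so the gap sits immediately after word 5 ("designed").
Base order: Ravi designed a ticket because the clerk had suspected the intern believed that Maya had searched for that painting last week.

5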